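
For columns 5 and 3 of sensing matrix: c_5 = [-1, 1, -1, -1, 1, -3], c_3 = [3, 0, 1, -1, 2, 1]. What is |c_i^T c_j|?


Inner product: -1*3 + 1*0 + -1*1 + -1*-1 + 1*2 + -3*1
Products: [-3, 0, -1, 1, 2, -3]
Sum = -4.
|dot| = 4.

4


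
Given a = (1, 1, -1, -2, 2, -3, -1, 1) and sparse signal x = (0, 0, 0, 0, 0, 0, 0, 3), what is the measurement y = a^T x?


Non-zero terms: ['1*3']
Products: [3]
y = sum = 3.

3


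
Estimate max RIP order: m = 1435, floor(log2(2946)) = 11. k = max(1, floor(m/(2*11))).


floor(log2(2946)) = 11.
2*11 = 22.
m/(2*floor(log2(n))) = 1435/22 ≈ 65.2273.
floor = 65.
k = max(1, 65) = 65.

65


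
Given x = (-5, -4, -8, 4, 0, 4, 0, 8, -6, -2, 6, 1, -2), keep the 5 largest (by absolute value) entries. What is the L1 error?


Sorted |x_i| descending: [8, 8, 6, 6, 5, 4, 4, 4, 2, 2, 1, 0, 0]
Keep top 5: [8, 8, 6, 6, 5]
Tail entries: [4, 4, 4, 2, 2, 1, 0, 0]
L1 error = sum of tail = 17.

17


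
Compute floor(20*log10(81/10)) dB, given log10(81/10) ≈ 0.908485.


||x||/||e|| = 81/10.
log10(81/10) ≈ 0.908485.
20*log10(||x||/||e||) ≈ 20*0.908485 = 18.1697.
floor(18.1697) = 18.

18


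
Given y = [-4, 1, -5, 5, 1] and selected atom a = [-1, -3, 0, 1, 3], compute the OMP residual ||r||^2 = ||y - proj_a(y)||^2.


a^T a = 20.
a^T y = 9.
coeff = 9/20 = 9/20.
||r||^2 = 1279/20.

1279/20


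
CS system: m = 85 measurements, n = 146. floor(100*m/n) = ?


100*m/n = 100*85/146 ≈ 58.2192.
floor = 58.

58


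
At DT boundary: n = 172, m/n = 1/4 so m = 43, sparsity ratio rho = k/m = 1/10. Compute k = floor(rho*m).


m = 1/4*172 = 43.
rho = 1/10.
rho*m = 1/10*43 = 4.3.
k = floor(4.3) = 4.

4


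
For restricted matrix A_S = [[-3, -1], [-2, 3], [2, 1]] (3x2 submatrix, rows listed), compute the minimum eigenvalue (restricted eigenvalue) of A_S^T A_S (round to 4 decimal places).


A_S^T A_S = [[17, -1], [-1, 11]].
trace = 28.
det = 186.
disc = trace^2 - 4*det = 784 - 4*186 = 40.
sqrt(40) ≈ 6.324555.
lam_min = (28 - sqrt(40))/2 ≈ (28 - 6.324555)/2 = 10.8377225 ≈ 10.8377.

10.8377


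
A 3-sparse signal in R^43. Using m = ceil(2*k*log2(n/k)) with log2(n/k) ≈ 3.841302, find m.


log2(n/k) = log2(43/3) ≈ 3.841302.
2*k*log2(n/k) ≈ 2*3*3.841302 = 23.047812.
m = ceil(23.047812) = 24.

24


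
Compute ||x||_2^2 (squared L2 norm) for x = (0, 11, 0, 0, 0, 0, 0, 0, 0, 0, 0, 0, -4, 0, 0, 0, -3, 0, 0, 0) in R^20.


Non-zero entries: [(1, 11), (12, -4), (16, -3)]
Squares: [121, 16, 9]
||x||_2^2 = sum = 146.

146


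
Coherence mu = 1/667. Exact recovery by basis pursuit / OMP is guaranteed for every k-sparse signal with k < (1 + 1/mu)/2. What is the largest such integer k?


1/mu = 667.
1 + 1/mu = 668.
(1 + 1/mu)/2 = 334 is an integer and the inequality is strict, so k_max = 334 - 1 = 333.

333


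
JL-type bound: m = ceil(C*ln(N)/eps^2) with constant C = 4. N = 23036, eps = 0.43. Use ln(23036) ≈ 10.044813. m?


ln(23036) ≈ 10.044813.
eps^2 = 0.43^2 = 0.1849.
C*ln(N)/eps^2 ≈ 4*10.044813/0.1849 ≈ 217.3026.
m = ceil(217.3026) = 218.

218


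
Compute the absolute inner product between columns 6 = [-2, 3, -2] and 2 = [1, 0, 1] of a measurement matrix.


Inner product: -2*1 + 3*0 + -2*1
Products: [-2, 0, -2]
Sum = -4.
|dot| = 4.

4


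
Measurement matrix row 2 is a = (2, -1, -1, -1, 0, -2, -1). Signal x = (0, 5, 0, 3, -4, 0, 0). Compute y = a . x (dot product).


Non-zero terms: ['-1*5', '-1*3', '0*-4']
Products: [-5, -3, 0]
y = sum = -8.

-8


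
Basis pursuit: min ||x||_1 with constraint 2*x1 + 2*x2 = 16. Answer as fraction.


Axis intercepts:
  x1 = 8, x2 = 0: L1 = 8
  x1 = 0, x2 = 8: L1 = 8
x* = (8, 0)
||x*||_1 = 8.

8


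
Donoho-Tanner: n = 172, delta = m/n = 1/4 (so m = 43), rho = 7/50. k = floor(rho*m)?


m = 1/4*172 = 43.
rho = 7/50.
rho*m = 7/50*43 = 6.02.
k = floor(6.02) = 6.

6


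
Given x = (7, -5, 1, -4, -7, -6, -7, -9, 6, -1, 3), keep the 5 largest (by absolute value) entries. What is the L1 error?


Sorted |x_i| descending: [9, 7, 7, 7, 6, 6, 5, 4, 3, 1, 1]
Keep top 5: [9, 7, 7, 7, 6]
Tail entries: [6, 5, 4, 3, 1, 1]
L1 error = sum of tail = 20.

20


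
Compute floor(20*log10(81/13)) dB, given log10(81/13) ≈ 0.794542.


||x||/||e|| = 81/13.
log10(81/13) ≈ 0.794542.
20*log10(||x||/||e||) ≈ 20*0.794542 = 15.89084.
floor(15.89084) = 15.

15


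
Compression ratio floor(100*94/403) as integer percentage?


100*m/n = 100*94/403 ≈ 23.3251.
floor = 23.

23


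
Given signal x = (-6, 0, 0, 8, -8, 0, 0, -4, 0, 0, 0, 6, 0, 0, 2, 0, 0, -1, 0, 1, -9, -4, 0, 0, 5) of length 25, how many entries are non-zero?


Non-zero positions: [0, 3, 4, 7, 11, 14, 17, 19, 20, 21, 24].
Sparsity = 11.

11


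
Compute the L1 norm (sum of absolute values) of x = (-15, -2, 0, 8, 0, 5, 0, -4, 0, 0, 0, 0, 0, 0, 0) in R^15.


Non-zero entries: [(0, -15), (1, -2), (3, 8), (5, 5), (7, -4)]
Absolute values: [15, 2, 8, 5, 4]
||x||_1 = sum = 34.

34


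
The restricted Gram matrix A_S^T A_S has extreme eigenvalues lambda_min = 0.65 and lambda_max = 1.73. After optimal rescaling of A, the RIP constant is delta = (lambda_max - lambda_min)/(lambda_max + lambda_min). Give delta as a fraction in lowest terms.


lambda_max - lambda_min = 1.73 - 0.65 = 1.08.
lambda_max + lambda_min = 1.73 + 0.65 = 2.38.
delta = 1.08/2.38 = 108/238 = 54/119.

54/119


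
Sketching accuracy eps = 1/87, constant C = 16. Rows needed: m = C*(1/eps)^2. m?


1/eps = 87.
(1/eps)^2 = 7569.
m = 16*7569 = 121104.

121104


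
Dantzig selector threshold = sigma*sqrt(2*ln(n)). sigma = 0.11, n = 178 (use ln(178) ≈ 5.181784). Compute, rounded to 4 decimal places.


ln(178) ≈ 5.181784.
2*ln(n) ≈ 10.363568.
sqrt(2*ln(n)) ≈ sqrt(10.363568) ≈ 3.21925.
threshold ≈ 0.11*3.21925 = 0.3541175 ≈ 0.3541.

0.3541


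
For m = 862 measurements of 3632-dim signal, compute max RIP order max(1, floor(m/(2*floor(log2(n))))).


floor(log2(3632)) = 11.
2*11 = 22.
m/(2*floor(log2(n))) = 862/22 ≈ 39.1818.
floor = 39.
k = max(1, 39) = 39.

39


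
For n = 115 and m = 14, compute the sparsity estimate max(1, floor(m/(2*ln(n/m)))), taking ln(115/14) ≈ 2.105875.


n/m = 115/14.
ln(n/m) ≈ 2.105875.
2*ln(n/m) ≈ 4.21175.
m/(2*ln(n/m)) ≈ 14/4.21175 ≈ 3.324.
floor = 3.
k_max = max(1, 3) = 3.

3


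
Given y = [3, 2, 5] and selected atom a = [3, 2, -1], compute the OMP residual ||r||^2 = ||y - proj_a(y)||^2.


a^T a = 14.
a^T y = 8.
coeff = 8/14 = 4/7.
||r||^2 = 234/7.

234/7


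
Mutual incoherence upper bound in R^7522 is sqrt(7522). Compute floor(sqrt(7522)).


86^2 = 7396 <= 7522 < 7569 = 87^2, so 86 <= sqrt(7522) < 87.
floor(sqrt(7522)) = 86.

86


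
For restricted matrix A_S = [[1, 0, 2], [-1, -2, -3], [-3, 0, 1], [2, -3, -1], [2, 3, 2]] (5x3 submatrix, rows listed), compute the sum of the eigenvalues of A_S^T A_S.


Sum of eigenvalues of A_S^T A_S = trace(A_S^T A_S) = sum of squared column norms of A_S.
A_S^T A_S diagonal: [19, 22, 19].
trace = 19 + 22 + 19 = 60.

60


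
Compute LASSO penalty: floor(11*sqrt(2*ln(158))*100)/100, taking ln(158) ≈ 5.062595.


ln(158) ≈ 5.062595.
2*ln(n) ≈ 10.12519.
sqrt(2*ln(n)) ≈ sqrt(10.12519) ≈ 3.18201.
lambda ≈ 11*3.18201 = 35.00211.
floor(lambda*100)/100 = 35.00.

35.00


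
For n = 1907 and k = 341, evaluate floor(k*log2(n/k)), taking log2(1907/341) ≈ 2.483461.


log2(n/k) = log2(1907/341) ≈ 2.483461.
k*log2(n/k) ≈ 341*2.483461 = 846.860201.
floor(846.860201) = 846.

846


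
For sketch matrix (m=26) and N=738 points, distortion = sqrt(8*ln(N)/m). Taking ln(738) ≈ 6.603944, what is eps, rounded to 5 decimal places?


ln(738) ≈ 6.603944.
8*ln(N)/m ≈ 8*6.603944/26 ≈ 2.03198277.
eps = sqrt(2.03198277) ≈ 1.4254763 ≈ 1.42548.

1.42548


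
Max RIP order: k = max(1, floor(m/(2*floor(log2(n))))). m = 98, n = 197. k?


floor(log2(197)) = 7.
2*7 = 14.
m/(2*floor(log2(n))) = 98/14 ≈ 7.0.
floor = 7.
k = max(1, 7) = 7.

7


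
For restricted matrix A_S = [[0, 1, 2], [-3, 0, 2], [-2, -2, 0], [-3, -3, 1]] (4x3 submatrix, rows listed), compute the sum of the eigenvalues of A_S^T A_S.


Sum of eigenvalues of A_S^T A_S = trace(A_S^T A_S) = sum of squared column norms of A_S.
A_S^T A_S diagonal: [22, 14, 9].
trace = 22 + 14 + 9 = 45.

45


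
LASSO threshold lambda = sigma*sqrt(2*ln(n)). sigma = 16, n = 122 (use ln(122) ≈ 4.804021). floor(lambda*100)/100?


ln(122) ≈ 4.804021.
2*ln(n) ≈ 9.608042.
sqrt(2*ln(n)) ≈ sqrt(9.608042) ≈ 3.099684.
lambda ≈ 16*3.099684 = 49.594944.
floor(lambda*100)/100 = 49.59.

49.59


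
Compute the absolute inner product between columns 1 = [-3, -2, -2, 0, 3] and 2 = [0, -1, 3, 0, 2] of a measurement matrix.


Inner product: -3*0 + -2*-1 + -2*3 + 0*0 + 3*2
Products: [0, 2, -6, 0, 6]
Sum = 2.
|dot| = 2.

2


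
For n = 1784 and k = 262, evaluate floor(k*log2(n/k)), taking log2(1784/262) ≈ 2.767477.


log2(n/k) = log2(1784/262) ≈ 2.767477.
k*log2(n/k) ≈ 262*2.767477 = 725.078974.
floor(725.078974) = 725.

725


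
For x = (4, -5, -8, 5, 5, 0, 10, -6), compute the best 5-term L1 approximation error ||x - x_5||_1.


Sorted |x_i| descending: [10, 8, 6, 5, 5, 5, 4, 0]
Keep top 5: [10, 8, 6, 5, 5]
Tail entries: [5, 4, 0]
L1 error = sum of tail = 9.

9


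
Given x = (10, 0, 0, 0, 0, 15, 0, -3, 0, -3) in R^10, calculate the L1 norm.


Non-zero entries: [(0, 10), (5, 15), (7, -3), (9, -3)]
Absolute values: [10, 15, 3, 3]
||x||_1 = sum = 31.

31


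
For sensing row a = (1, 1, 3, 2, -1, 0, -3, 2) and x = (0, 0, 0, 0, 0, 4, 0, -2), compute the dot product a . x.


Non-zero terms: ['0*4', '2*-2']
Products: [0, -4]
y = sum = -4.

-4


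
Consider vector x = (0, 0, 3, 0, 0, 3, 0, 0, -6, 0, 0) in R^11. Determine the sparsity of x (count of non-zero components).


Non-zero positions: [2, 5, 8].
Sparsity = 3.

3


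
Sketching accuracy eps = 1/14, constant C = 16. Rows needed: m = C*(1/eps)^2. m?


1/eps = 14.
(1/eps)^2 = 196.
m = 16*196 = 3136.

3136


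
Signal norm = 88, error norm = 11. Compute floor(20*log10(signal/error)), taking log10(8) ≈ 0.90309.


||x||/||e|| = 88/11 = 8.
log10(8) ≈ 0.90309.
20*log10(||x||/||e||) ≈ 20*0.90309 = 18.0618.
floor(18.0618) = 18.

18


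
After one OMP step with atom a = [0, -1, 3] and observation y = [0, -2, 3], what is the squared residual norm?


a^T a = 10.
a^T y = 11.
coeff = 11/10 = 11/10.
||r||^2 = 9/10.

9/10


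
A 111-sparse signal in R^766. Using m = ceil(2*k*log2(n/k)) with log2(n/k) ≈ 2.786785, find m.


log2(n/k) = log2(766/111) ≈ 2.786785.
2*k*log2(n/k) ≈ 2*111*2.786785 = 618.66627.
m = ceil(618.66627) = 619.

619


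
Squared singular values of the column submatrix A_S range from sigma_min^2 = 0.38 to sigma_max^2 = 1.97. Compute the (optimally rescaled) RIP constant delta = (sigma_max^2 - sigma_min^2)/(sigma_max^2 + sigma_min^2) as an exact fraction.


lambda_max - lambda_min = 1.97 - 0.38 = 1.59.
lambda_max + lambda_min = 1.97 + 0.38 = 2.35.
delta = 1.59/2.35 = 159/235.

159/235


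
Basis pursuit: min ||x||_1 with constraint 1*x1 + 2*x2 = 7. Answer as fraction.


Axis intercepts:
  x1 = 7, x2 = 0: L1 = 7
  x1 = 0, x2 = 7/2: L1 = 7/2
x* = (0, 7/2)
||x*||_1 = 7/2.

7/2


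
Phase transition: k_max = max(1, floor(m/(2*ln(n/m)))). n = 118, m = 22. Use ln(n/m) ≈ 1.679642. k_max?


n/m = 118/22 = 59/11.
ln(n/m) ≈ 1.679642.
2*ln(n/m) ≈ 3.359284.
m/(2*ln(n/m)) ≈ 22/3.359284 ≈ 6.549.
floor = 6.
k_max = max(1, 6) = 6.

6


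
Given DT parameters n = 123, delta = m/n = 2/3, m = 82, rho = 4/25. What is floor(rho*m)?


m = 2/3*123 = 82.
rho = 4/25.
rho*m = 4/25*82 = 13.12.
k = floor(13.12) = 13.

13


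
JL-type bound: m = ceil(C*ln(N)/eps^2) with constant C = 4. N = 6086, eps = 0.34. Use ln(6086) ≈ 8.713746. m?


ln(6086) ≈ 8.713746.
eps^2 = 0.34^2 = 0.1156.
C*ln(N)/eps^2 ≈ 4*8.713746/0.1156 ≈ 301.5137.
m = ceil(301.5137) = 302.

302


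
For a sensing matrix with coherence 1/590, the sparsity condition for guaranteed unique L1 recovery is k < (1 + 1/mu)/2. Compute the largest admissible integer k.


1/mu = 590.
1 + 1/mu = 591.
(1 + 1/mu)/2 = 295.5 is not an integer, so k_max = floor(295.5) = 295.

295


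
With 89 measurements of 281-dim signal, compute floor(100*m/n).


100*m/n = 100*89/281 ≈ 31.6726.
floor = 31.

31


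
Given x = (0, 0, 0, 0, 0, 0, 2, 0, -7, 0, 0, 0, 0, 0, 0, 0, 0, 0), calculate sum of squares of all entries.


Non-zero entries: [(6, 2), (8, -7)]
Squares: [4, 49]
||x||_2^2 = sum = 53.

53


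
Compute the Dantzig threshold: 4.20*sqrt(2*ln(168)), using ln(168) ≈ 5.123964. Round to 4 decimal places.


ln(168) ≈ 5.123964.
2*ln(n) ≈ 10.247928.
sqrt(2*ln(n)) ≈ sqrt(10.247928) ≈ 3.201239.
threshold ≈ 4.20*3.201239 = 13.4452038 ≈ 13.4452.

13.4452


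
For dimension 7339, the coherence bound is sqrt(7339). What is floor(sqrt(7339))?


85^2 = 7225 <= 7339 < 7396 = 86^2, so 85 <= sqrt(7339) < 86.
floor(sqrt(7339)) = 85.

85


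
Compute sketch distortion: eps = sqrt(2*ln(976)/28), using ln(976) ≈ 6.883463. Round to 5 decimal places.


ln(976) ≈ 6.883463.
2*ln(N)/m ≈ 2*6.883463/28 ≈ 0.49167593.
eps = sqrt(0.49167593) ≈ 0.7011961 ≈ 0.70120.

0.70120


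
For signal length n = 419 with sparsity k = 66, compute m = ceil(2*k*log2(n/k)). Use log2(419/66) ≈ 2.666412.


log2(n/k) = log2(419/66) ≈ 2.666412.
2*k*log2(n/k) ≈ 2*66*2.666412 = 351.966384.
m = ceil(351.966384) = 352.

352


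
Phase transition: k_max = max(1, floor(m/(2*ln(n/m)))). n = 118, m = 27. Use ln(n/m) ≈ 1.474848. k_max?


n/m = 118/27.
ln(n/m) ≈ 1.474848.
2*ln(n/m) ≈ 2.949696.
m/(2*ln(n/m)) ≈ 27/2.949696 ≈ 9.1535.
floor = 9.
k_max = max(1, 9) = 9.

9


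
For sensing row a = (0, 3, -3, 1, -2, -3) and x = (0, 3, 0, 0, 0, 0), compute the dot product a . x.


Non-zero terms: ['3*3']
Products: [9]
y = sum = 9.

9


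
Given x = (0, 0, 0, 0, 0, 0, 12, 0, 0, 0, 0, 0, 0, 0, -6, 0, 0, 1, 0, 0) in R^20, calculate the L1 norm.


Non-zero entries: [(6, 12), (14, -6), (17, 1)]
Absolute values: [12, 6, 1]
||x||_1 = sum = 19.

19


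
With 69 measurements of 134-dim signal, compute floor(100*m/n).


100*m/n = 100*69/134 ≈ 51.4925.
floor = 51.

51


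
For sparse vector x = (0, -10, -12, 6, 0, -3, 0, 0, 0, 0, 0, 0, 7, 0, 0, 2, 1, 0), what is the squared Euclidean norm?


Non-zero entries: [(1, -10), (2, -12), (3, 6), (5, -3), (12, 7), (15, 2), (16, 1)]
Squares: [100, 144, 36, 9, 49, 4, 1]
||x||_2^2 = sum = 343.

343


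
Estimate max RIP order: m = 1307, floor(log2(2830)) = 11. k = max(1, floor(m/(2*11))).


floor(log2(2830)) = 11.
2*11 = 22.
m/(2*floor(log2(n))) = 1307/22 ≈ 59.4091.
floor = 59.
k = max(1, 59) = 59.

59


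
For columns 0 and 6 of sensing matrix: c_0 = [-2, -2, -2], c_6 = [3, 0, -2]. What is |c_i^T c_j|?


Inner product: -2*3 + -2*0 + -2*-2
Products: [-6, 0, 4]
Sum = -2.
|dot| = 2.

2


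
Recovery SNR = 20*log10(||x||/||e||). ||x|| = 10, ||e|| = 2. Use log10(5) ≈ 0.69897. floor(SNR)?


||x||/||e|| = 10/2 = 5.
log10(5) ≈ 0.69897.
20*log10(||x||/||e||) ≈ 20*0.69897 = 13.9794.
floor(13.9794) = 13.

13


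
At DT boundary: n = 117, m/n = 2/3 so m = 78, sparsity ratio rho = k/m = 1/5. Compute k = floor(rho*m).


m = 2/3*117 = 78.
rho = 1/5.
rho*m = 1/5*78 = 15.6.
k = floor(15.6) = 15.

15


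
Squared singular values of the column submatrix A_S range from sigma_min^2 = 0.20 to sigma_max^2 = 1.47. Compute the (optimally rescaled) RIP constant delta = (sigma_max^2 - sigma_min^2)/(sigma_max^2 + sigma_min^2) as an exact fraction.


lambda_max - lambda_min = 1.47 - 0.20 = 1.27.
lambda_max + lambda_min = 1.47 + 0.20 = 1.67.
delta = 1.27/1.67 = 127/167.

127/167


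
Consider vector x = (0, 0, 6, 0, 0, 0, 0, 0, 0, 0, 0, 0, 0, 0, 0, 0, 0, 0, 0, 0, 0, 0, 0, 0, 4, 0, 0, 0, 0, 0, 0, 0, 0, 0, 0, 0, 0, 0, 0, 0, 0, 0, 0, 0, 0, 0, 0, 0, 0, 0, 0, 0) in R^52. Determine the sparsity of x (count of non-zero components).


Non-zero positions: [2, 24].
Sparsity = 2.

2


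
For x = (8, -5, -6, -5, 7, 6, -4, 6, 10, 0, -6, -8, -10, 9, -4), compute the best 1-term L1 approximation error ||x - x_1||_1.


Sorted |x_i| descending: [10, 10, 9, 8, 8, 7, 6, 6, 6, 6, 5, 5, 4, 4, 0]
Keep top 1: [10]
Tail entries: [10, 9, 8, 8, 7, 6, 6, 6, 6, 5, 5, 4, 4, 0]
L1 error = sum of tail = 84.

84


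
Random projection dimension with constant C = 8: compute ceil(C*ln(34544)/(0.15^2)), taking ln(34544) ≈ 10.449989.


ln(34544) ≈ 10.449989.
eps^2 = 0.15^2 = 0.0225.
C*ln(N)/eps^2 ≈ 8*10.449989/0.0225 ≈ 3715.5516.
m = ceil(3715.5516) = 3716.

3716


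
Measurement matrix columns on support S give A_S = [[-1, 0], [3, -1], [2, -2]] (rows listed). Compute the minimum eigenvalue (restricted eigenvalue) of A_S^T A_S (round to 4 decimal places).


A_S^T A_S = [[14, -7], [-7, 5]].
trace = 19.
det = 21.
disc = trace^2 - 4*det = 361 - 4*21 = 277.
sqrt(277) ≈ 16.643317.
lam_min = (19 - sqrt(277))/2 ≈ (19 - 16.643317)/2 = 1.1783415 ≈ 1.1783.

1.1783


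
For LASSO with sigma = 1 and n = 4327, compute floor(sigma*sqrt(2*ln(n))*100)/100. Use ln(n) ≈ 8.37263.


ln(4327) ≈ 8.37263.
2*ln(n) ≈ 16.74526.
sqrt(2*ln(n)) ≈ sqrt(16.74526) ≈ 4.092097.
lambda ≈ 1*4.092097 = 4.092097.
floor(lambda*100)/100 = 4.09.

4.09


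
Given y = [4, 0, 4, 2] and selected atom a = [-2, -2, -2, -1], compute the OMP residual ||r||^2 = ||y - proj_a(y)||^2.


a^T a = 13.
a^T y = -18.
coeff = -18/13 = -18/13.
||r||^2 = 144/13.

144/13


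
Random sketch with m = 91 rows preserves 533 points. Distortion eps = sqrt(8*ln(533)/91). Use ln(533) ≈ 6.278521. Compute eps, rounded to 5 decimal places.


ln(533) ≈ 6.278521.
8*ln(N)/m ≈ 8*6.278521/91 ≈ 0.55195789.
eps = sqrt(0.55195789) ≈ 0.7429387 ≈ 0.74294.

0.74294


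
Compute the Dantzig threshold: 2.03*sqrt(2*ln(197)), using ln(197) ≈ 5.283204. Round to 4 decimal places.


ln(197) ≈ 5.283204.
2*ln(n) ≈ 10.566408.
sqrt(2*ln(n)) ≈ sqrt(10.566408) ≈ 3.250601.
threshold ≈ 2.03*3.250601 = 6.59872003 ≈ 6.5987.

6.5987


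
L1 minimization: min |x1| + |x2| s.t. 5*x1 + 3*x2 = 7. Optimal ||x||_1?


Axis intercepts:
  x1 = 7/5, x2 = 0: L1 = 7/5
  x1 = 0, x2 = 7/3: L1 = 7/3
x* = (7/5, 0)
||x*||_1 = 7/5.

7/5


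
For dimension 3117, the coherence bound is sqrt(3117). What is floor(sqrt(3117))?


55^2 = 3025 <= 3117 < 3136 = 56^2, so 55 <= sqrt(3117) < 56.
floor(sqrt(3117)) = 55.

55


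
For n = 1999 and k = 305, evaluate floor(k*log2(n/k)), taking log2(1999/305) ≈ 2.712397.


log2(n/k) = log2(1999/305) ≈ 2.712397.
k*log2(n/k) ≈ 305*2.712397 = 827.281085.
floor(827.281085) = 827.

827


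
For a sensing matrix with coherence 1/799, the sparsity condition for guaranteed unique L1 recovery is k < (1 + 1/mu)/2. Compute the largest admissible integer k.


1/mu = 799.
1 + 1/mu = 800.
(1 + 1/mu)/2 = 400 is an integer and the inequality is strict, so k_max = 400 - 1 = 399.

399


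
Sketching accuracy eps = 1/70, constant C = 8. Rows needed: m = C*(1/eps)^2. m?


1/eps = 70.
(1/eps)^2 = 4900.
m = 8*4900 = 39200.

39200


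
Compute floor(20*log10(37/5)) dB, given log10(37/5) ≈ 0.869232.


||x||/||e|| = 37/5.
log10(37/5) ≈ 0.869232.
20*log10(||x||/||e||) ≈ 20*0.869232 = 17.38464.
floor(17.38464) = 17.

17


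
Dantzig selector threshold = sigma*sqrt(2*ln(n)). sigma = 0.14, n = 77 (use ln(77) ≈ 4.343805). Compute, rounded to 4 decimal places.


ln(77) ≈ 4.343805.
2*ln(n) ≈ 8.68761.
sqrt(2*ln(n)) ≈ sqrt(8.68761) ≈ 2.947475.
threshold ≈ 0.14*2.947475 = 0.4126465 ≈ 0.4126.

0.4126


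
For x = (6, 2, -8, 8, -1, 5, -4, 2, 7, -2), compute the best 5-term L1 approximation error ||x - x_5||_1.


Sorted |x_i| descending: [8, 8, 7, 6, 5, 4, 2, 2, 2, 1]
Keep top 5: [8, 8, 7, 6, 5]
Tail entries: [4, 2, 2, 2, 1]
L1 error = sum of tail = 11.

11


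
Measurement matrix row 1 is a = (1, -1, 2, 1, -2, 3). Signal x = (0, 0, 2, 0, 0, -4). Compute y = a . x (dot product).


Non-zero terms: ['2*2', '3*-4']
Products: [4, -12]
y = sum = -8.

-8


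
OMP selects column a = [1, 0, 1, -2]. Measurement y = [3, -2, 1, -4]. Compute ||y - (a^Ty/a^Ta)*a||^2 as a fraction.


a^T a = 6.
a^T y = 12.
coeff = 12/6 = 2.
||r||^2 = 6.

6


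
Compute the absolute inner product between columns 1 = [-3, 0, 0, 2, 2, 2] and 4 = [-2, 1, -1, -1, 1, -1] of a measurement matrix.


Inner product: -3*-2 + 0*1 + 0*-1 + 2*-1 + 2*1 + 2*-1
Products: [6, 0, 0, -2, 2, -2]
Sum = 4.
|dot| = 4.

4


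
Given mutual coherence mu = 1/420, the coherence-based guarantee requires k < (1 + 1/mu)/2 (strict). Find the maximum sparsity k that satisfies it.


1/mu = 420.
1 + 1/mu = 421.
(1 + 1/mu)/2 = 210.5 is not an integer, so k_max = floor(210.5) = 210.

210


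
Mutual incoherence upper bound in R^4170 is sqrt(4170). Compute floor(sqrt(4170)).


64^2 = 4096 <= 4170 < 4225 = 65^2, so 64 <= sqrt(4170) < 65.
floor(sqrt(4170)) = 64.

64


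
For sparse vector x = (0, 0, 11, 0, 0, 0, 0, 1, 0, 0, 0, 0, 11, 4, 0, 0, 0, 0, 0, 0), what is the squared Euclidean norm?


Non-zero entries: [(2, 11), (7, 1), (12, 11), (13, 4)]
Squares: [121, 1, 121, 16]
||x||_2^2 = sum = 259.

259


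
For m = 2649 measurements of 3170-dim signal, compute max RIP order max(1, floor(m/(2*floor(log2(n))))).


floor(log2(3170)) = 11.
2*11 = 22.
m/(2*floor(log2(n))) = 2649/22 ≈ 120.4091.
floor = 120.
k = max(1, 120) = 120.

120


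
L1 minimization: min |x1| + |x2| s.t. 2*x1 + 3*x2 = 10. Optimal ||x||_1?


Axis intercepts:
  x1 = 5, x2 = 0: L1 = 5
  x1 = 0, x2 = 10/3: L1 = 10/3
x* = (0, 10/3)
||x*||_1 = 10/3.

10/3


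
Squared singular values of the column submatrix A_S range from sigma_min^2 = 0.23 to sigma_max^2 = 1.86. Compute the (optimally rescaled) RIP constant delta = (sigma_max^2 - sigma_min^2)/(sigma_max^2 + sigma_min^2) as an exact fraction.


lambda_max - lambda_min = 1.86 - 0.23 = 1.63.
lambda_max + lambda_min = 1.86 + 0.23 = 2.09.
delta = 1.63/2.09 = 163/209.

163/209


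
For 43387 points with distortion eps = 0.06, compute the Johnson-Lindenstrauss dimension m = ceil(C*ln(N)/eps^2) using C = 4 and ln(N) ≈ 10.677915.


ln(43387) ≈ 10.677915.
eps^2 = 0.06^2 = 0.0036.
C*ln(N)/eps^2 ≈ 4*10.677915/0.0036 ≈ 11864.35.
m = ceil(11864.35) = 11865.

11865


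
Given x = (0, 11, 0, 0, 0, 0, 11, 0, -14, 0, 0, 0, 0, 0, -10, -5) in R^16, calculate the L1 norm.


Non-zero entries: [(1, 11), (6, 11), (8, -14), (14, -10), (15, -5)]
Absolute values: [11, 11, 14, 10, 5]
||x||_1 = sum = 51.

51


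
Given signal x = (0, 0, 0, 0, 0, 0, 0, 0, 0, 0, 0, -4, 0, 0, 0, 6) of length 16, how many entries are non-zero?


Non-zero positions: [11, 15].
Sparsity = 2.

2


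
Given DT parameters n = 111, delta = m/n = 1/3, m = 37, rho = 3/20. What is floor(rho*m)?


m = 1/3*111 = 37.
rho = 3/20.
rho*m = 3/20*37 = 5.55.
k = floor(5.55) = 5.

5


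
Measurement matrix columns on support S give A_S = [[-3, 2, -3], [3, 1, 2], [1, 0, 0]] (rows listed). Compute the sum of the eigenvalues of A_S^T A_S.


Sum of eigenvalues of A_S^T A_S = trace(A_S^T A_S) = sum of squared column norms of A_S.
A_S^T A_S diagonal: [19, 5, 13].
trace = 19 + 5 + 13 = 37.

37


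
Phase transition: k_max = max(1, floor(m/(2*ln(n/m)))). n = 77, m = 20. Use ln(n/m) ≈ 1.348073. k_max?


n/m = 77/20.
ln(n/m) ≈ 1.348073.
2*ln(n/m) ≈ 2.696146.
m/(2*ln(n/m)) ≈ 20/2.696146 ≈ 7.418.
floor = 7.
k_max = max(1, 7) = 7.

7


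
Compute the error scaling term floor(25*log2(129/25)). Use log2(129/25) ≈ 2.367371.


log2(n/k) = log2(129/25) ≈ 2.367371.
k*log2(n/k) ≈ 25*2.367371 = 59.184275.
floor(59.184275) = 59.

59


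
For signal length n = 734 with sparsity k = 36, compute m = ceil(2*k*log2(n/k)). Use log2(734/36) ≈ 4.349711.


log2(n/k) = log2(734/36) ≈ 4.349711.
2*k*log2(n/k) ≈ 2*36*4.349711 = 313.179192.
m = ceil(313.179192) = 314.

314


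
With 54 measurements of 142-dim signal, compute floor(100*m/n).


100*m/n = 100*54/142 ≈ 38.0282.
floor = 38.

38


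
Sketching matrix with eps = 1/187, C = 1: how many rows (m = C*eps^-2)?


1/eps = 187.
(1/eps)^2 = 34969.
m = 1*34969 = 34969.

34969


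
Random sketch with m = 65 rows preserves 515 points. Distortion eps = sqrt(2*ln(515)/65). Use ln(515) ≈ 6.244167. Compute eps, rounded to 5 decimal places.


ln(515) ≈ 6.244167.
2*ln(N)/m ≈ 2*6.244167/65 ≈ 0.19212822.
eps = sqrt(0.19212822) ≈ 0.4383243 ≈ 0.43832.

0.43832


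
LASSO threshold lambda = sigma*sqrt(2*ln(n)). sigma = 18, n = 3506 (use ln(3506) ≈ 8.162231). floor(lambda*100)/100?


ln(3506) ≈ 8.162231.
2*ln(n) ≈ 16.324462.
sqrt(2*ln(n)) ≈ sqrt(16.324462) ≈ 4.040354.
lambda ≈ 18*4.040354 = 72.726372.
floor(lambda*100)/100 = 72.72.

72.72


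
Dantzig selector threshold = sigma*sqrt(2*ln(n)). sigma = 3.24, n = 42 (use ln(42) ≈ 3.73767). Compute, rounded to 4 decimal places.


ln(42) ≈ 3.73767.
2*ln(n) ≈ 7.47534.
sqrt(2*ln(n)) ≈ sqrt(7.47534) ≈ 2.734107.
threshold ≈ 3.24*2.734107 = 8.85850668 ≈ 8.8585.

8.8585


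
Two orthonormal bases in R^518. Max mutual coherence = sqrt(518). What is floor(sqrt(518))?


22^2 = 484 <= 518 < 529 = 23^2, so 22 <= sqrt(518) < 23.
floor(sqrt(518)) = 22.

22


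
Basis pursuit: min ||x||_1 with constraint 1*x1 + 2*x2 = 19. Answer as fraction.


Axis intercepts:
  x1 = 19, x2 = 0: L1 = 19
  x1 = 0, x2 = 19/2: L1 = 19/2
x* = (0, 19/2)
||x*||_1 = 19/2.

19/2


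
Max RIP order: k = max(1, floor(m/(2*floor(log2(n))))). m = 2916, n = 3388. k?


floor(log2(3388)) = 11.
2*11 = 22.
m/(2*floor(log2(n))) = 2916/22 ≈ 132.5455.
floor = 132.
k = max(1, 132) = 132.

132


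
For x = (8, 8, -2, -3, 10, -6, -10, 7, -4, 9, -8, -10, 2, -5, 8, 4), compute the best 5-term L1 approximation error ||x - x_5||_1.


Sorted |x_i| descending: [10, 10, 10, 9, 8, 8, 8, 8, 7, 6, 5, 4, 4, 3, 2, 2]
Keep top 5: [10, 10, 10, 9, 8]
Tail entries: [8, 8, 8, 7, 6, 5, 4, 4, 3, 2, 2]
L1 error = sum of tail = 57.

57


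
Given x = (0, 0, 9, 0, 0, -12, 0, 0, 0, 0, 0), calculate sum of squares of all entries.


Non-zero entries: [(2, 9), (5, -12)]
Squares: [81, 144]
||x||_2^2 = sum = 225.

225


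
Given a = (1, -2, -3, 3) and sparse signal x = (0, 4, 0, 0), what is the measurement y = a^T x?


Non-zero terms: ['-2*4']
Products: [-8]
y = sum = -8.

-8


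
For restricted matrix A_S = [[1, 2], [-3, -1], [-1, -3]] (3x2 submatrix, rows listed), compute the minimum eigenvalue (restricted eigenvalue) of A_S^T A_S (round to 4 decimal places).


A_S^T A_S = [[11, 8], [8, 14]].
trace = 25.
det = 90.
disc = trace^2 - 4*det = 625 - 4*90 = 265.
sqrt(265) ≈ 16.278821.
lam_min = (25 - sqrt(265))/2 ≈ (25 - 16.278821)/2 = 4.3605895 ≈ 4.3606.

4.3606


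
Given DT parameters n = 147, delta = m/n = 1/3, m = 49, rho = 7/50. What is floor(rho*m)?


m = 1/3*147 = 49.
rho = 7/50.
rho*m = 7/50*49 = 6.86.
k = floor(6.86) = 6.

6


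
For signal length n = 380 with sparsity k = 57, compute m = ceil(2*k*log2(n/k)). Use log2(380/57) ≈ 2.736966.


log2(n/k) = log2(380/57) ≈ 2.736966.
2*k*log2(n/k) ≈ 2*57*2.736966 = 312.014124.
m = ceil(312.014124) = 313.

313


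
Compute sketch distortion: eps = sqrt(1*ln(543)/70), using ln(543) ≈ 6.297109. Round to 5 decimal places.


ln(543) ≈ 6.297109.
1*ln(N)/m ≈ 1*6.297109/70 ≈ 0.0899587.
eps = sqrt(0.0899587) ≈ 0.2999312 ≈ 0.29993.

0.29993


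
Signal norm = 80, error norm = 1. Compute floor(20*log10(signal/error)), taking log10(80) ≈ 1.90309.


||x||/||e|| = 80/1 = 80.
log10(80) ≈ 1.90309.
20*log10(||x||/||e||) ≈ 20*1.90309 = 38.0618.
floor(38.0618) = 38.

38


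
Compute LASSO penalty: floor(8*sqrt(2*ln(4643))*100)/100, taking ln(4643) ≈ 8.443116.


ln(4643) ≈ 8.443116.
2*ln(n) ≈ 16.886232.
sqrt(2*ln(n)) ≈ sqrt(16.886232) ≈ 4.109286.
lambda ≈ 8*4.109286 = 32.874288.
floor(lambda*100)/100 = 32.87.

32.87


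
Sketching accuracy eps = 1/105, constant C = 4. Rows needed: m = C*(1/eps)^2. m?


1/eps = 105.
(1/eps)^2 = 11025.
m = 4*11025 = 44100.

44100


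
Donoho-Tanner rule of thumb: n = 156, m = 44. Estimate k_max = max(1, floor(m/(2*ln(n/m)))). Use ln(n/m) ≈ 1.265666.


n/m = 156/44 = 39/11.
ln(n/m) ≈ 1.265666.
2*ln(n/m) ≈ 2.531332.
m/(2*ln(n/m)) ≈ 44/2.531332 ≈ 17.3822.
floor = 17.
k_max = max(1, 17) = 17.

17


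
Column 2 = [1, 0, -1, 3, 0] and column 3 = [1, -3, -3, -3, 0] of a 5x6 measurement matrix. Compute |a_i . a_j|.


Inner product: 1*1 + 0*-3 + -1*-3 + 3*-3 + 0*0
Products: [1, 0, 3, -9, 0]
Sum = -5.
|dot| = 5.

5


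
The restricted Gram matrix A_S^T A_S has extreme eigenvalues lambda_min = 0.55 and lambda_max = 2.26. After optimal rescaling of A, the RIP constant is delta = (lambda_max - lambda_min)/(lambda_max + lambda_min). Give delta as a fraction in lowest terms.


lambda_max - lambda_min = 2.26 - 0.55 = 1.71.
lambda_max + lambda_min = 2.26 + 0.55 = 2.81.
delta = 1.71/2.81 = 171/281.

171/281


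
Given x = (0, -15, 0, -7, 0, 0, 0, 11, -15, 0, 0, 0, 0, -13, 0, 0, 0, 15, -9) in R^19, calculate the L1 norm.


Non-zero entries: [(1, -15), (3, -7), (7, 11), (8, -15), (13, -13), (17, 15), (18, -9)]
Absolute values: [15, 7, 11, 15, 13, 15, 9]
||x||_1 = sum = 85.

85


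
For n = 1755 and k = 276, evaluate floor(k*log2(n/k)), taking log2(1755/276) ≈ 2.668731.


log2(n/k) = log2(1755/276) ≈ 2.668731.
k*log2(n/k) ≈ 276*2.668731 = 736.569756.
floor(736.569756) = 736.

736


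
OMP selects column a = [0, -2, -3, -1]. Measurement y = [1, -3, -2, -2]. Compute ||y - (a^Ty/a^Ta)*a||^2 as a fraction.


a^T a = 14.
a^T y = 14.
coeff = 14/14 = 1.
||r||^2 = 4.

4


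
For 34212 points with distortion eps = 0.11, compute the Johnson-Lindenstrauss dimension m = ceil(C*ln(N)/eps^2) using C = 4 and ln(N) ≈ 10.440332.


ln(34212) ≈ 10.440332.
eps^2 = 0.11^2 = 0.0121.
C*ln(N)/eps^2 ≈ 4*10.440332/0.0121 ≈ 3451.3494.
m = ceil(3451.3494) = 3452.

3452


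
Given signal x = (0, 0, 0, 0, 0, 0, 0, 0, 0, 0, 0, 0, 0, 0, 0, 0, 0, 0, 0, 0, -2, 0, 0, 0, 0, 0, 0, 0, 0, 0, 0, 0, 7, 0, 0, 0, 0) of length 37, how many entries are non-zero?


Non-zero positions: [20, 32].
Sparsity = 2.

2


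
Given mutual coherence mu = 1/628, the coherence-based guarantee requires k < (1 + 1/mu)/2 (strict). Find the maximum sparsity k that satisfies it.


1/mu = 628.
1 + 1/mu = 629.
(1 + 1/mu)/2 = 314.5 is not an integer, so k_max = floor(314.5) = 314.

314


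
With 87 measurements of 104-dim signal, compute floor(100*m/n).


100*m/n = 100*87/104 ≈ 83.6538.
floor = 83.

83


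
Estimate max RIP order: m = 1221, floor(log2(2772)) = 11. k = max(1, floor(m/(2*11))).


floor(log2(2772)) = 11.
2*11 = 22.
m/(2*floor(log2(n))) = 1221/22 ≈ 55.5.
floor = 55.
k = max(1, 55) = 55.

55


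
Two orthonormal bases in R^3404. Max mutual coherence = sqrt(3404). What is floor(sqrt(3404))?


58^2 = 3364 <= 3404 < 3481 = 59^2, so 58 <= sqrt(3404) < 59.
floor(sqrt(3404)) = 58.

58


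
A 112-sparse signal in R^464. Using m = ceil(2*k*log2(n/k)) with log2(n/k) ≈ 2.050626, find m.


log2(n/k) = log2(464/112) ≈ 2.050626.
2*k*log2(n/k) ≈ 2*112*2.050626 = 459.340224.
m = ceil(459.340224) = 460.

460


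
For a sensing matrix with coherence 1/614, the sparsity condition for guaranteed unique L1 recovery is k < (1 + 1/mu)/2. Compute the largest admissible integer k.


1/mu = 614.
1 + 1/mu = 615.
(1 + 1/mu)/2 = 307.5 is not an integer, so k_max = floor(307.5) = 307.

307


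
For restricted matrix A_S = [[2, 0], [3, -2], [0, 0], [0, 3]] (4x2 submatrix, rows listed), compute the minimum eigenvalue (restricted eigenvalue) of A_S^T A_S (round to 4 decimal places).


A_S^T A_S = [[13, -6], [-6, 13]].
trace = 26.
det = 133.
disc = trace^2 - 4*det = 676 - 4*133 = 144.
sqrt(144) = 12.
lam_min = (26 - 12)/2 = 7 = 7.0000.

7.0000


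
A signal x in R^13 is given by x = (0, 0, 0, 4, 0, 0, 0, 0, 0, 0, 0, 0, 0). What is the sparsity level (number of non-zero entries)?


Non-zero positions: [3].
Sparsity = 1.

1


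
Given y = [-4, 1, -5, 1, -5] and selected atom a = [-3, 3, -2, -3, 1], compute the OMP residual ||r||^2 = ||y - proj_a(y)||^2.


a^T a = 32.
a^T y = 17.
coeff = 17/32 = 17/32.
||r||^2 = 1887/32.

1887/32


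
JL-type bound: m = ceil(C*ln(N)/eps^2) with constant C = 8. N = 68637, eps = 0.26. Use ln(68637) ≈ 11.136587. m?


ln(68637) ≈ 11.136587.
eps^2 = 0.26^2 = 0.0676.
C*ln(N)/eps^2 ≈ 8*11.136587/0.0676 ≈ 1317.9393.
m = ceil(1317.9393) = 1318.

1318


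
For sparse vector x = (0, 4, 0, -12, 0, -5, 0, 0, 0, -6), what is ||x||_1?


Non-zero entries: [(1, 4), (3, -12), (5, -5), (9, -6)]
Absolute values: [4, 12, 5, 6]
||x||_1 = sum = 27.

27


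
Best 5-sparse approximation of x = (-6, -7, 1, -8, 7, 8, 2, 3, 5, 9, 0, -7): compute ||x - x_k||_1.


Sorted |x_i| descending: [9, 8, 8, 7, 7, 7, 6, 5, 3, 2, 1, 0]
Keep top 5: [9, 8, 8, 7, 7]
Tail entries: [7, 6, 5, 3, 2, 1, 0]
L1 error = sum of tail = 24.

24


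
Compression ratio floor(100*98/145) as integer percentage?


100*m/n = 100*98/145 ≈ 67.5862.
floor = 67.

67


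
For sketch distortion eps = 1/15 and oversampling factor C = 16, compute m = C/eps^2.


1/eps = 15.
(1/eps)^2 = 225.
m = 16*225 = 3600.

3600


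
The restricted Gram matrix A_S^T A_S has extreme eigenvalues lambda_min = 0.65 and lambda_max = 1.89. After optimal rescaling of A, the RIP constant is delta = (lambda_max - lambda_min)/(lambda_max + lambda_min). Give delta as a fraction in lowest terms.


lambda_max - lambda_min = 1.89 - 0.65 = 1.24.
lambda_max + lambda_min = 1.89 + 0.65 = 2.54.
delta = 1.24/2.54 = 124/254 = 62/127.

62/127


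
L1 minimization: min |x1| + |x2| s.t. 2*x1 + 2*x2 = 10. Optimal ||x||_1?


Axis intercepts:
  x1 = 5, x2 = 0: L1 = 5
  x1 = 0, x2 = 5: L1 = 5
x* = (5, 0)
||x*||_1 = 5.

5


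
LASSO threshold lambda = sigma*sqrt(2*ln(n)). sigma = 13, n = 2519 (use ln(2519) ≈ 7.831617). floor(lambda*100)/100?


ln(2519) ≈ 7.831617.
2*ln(n) ≈ 15.663234.
sqrt(2*ln(n)) ≈ sqrt(15.663234) ≈ 3.95768.
lambda ≈ 13*3.95768 = 51.44984.
floor(lambda*100)/100 = 51.44.

51.44


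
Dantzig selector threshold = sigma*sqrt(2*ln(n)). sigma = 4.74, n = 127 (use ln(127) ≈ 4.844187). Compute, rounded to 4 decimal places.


ln(127) ≈ 4.844187.
2*ln(n) ≈ 9.688374.
sqrt(2*ln(n)) ≈ sqrt(9.688374) ≈ 3.112615.
threshold ≈ 4.74*3.112615 = 14.7537951 ≈ 14.7538.

14.7538


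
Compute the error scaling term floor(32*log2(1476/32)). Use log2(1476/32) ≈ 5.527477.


log2(n/k) = log2(1476/32) ≈ 5.527477.
k*log2(n/k) ≈ 32*5.527477 = 176.879264.
floor(176.879264) = 176.

176


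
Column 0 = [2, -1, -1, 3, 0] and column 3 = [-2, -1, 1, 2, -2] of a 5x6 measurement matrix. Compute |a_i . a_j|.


Inner product: 2*-2 + -1*-1 + -1*1 + 3*2 + 0*-2
Products: [-4, 1, -1, 6, 0]
Sum = 2.
|dot| = 2.

2


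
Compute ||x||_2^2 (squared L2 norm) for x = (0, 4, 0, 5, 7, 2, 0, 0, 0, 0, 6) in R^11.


Non-zero entries: [(1, 4), (3, 5), (4, 7), (5, 2), (10, 6)]
Squares: [16, 25, 49, 4, 36]
||x||_2^2 = sum = 130.

130


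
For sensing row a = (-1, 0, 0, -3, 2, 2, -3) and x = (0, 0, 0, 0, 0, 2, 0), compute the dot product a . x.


Non-zero terms: ['2*2']
Products: [4]
y = sum = 4.

4


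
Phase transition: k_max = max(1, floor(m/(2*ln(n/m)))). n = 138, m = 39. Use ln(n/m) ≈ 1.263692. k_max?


n/m = 138/39 = 46/13.
ln(n/m) ≈ 1.263692.
2*ln(n/m) ≈ 2.527384.
m/(2*ln(n/m)) ≈ 39/2.527384 ≈ 15.431.
floor = 15.
k_max = max(1, 15) = 15.

15


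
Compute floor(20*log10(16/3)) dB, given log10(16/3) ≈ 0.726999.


||x||/||e|| = 16/3.
log10(16/3) ≈ 0.726999.
20*log10(||x||/||e||) ≈ 20*0.726999 = 14.53998.
floor(14.53998) = 14.

14


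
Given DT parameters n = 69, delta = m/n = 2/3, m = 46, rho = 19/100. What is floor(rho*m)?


m = 2/3*69 = 46.
rho = 19/100.
rho*m = 19/100*46 = 8.74.
k = floor(8.74) = 8.

8


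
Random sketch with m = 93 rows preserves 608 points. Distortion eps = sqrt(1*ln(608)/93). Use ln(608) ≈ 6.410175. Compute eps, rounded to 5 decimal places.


ln(608) ≈ 6.410175.
1*ln(N)/m ≈ 1*6.410175/93 ≈ 0.06892661.
eps = sqrt(0.06892661) ≈ 0.2625388 ≈ 0.26254.

0.26254


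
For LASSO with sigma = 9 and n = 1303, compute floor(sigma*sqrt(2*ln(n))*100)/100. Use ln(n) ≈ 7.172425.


ln(1303) ≈ 7.172425.
2*ln(n) ≈ 14.34485.
sqrt(2*ln(n)) ≈ sqrt(14.34485) ≈ 3.78746.
lambda ≈ 9*3.78746 = 34.08714.
floor(lambda*100)/100 = 34.08.

34.08


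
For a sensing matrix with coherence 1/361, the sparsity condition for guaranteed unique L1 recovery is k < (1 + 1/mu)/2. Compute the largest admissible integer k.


1/mu = 361.
1 + 1/mu = 362.
(1 + 1/mu)/2 = 181 is an integer and the inequality is strict, so k_max = 181 - 1 = 180.

180


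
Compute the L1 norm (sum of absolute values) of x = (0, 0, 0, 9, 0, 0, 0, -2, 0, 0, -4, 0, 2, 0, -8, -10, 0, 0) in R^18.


Non-zero entries: [(3, 9), (7, -2), (10, -4), (12, 2), (14, -8), (15, -10)]
Absolute values: [9, 2, 4, 2, 8, 10]
||x||_1 = sum = 35.

35


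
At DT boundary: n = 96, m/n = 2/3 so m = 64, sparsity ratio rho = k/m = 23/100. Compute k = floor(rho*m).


m = 2/3*96 = 64.
rho = 23/100.
rho*m = 23/100*64 = 14.72.
k = floor(14.72) = 14.

14


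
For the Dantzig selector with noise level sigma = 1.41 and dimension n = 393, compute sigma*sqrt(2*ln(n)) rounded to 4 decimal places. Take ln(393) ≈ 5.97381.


ln(393) ≈ 5.97381.
2*ln(n) ≈ 11.94762.
sqrt(2*ln(n)) ≈ sqrt(11.94762) ≈ 3.456533.
threshold ≈ 1.41*3.456533 = 4.87371153 ≈ 4.8737.

4.8737


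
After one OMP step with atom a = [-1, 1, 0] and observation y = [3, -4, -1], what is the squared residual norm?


a^T a = 2.
a^T y = -7.
coeff = -7/2 = -7/2.
||r||^2 = 3/2.

3/2


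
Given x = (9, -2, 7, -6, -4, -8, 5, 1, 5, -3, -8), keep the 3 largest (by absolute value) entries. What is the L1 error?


Sorted |x_i| descending: [9, 8, 8, 7, 6, 5, 5, 4, 3, 2, 1]
Keep top 3: [9, 8, 8]
Tail entries: [7, 6, 5, 5, 4, 3, 2, 1]
L1 error = sum of tail = 33.

33


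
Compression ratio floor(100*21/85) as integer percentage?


100*m/n = 100*21/85 ≈ 24.7059.
floor = 24.

24


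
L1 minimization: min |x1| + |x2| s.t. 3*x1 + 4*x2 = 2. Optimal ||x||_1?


Axis intercepts:
  x1 = 2/3, x2 = 0: L1 = 2/3
  x1 = 0, x2 = 1/2: L1 = 1/2
x* = (0, 1/2)
||x*||_1 = 1/2.

1/2


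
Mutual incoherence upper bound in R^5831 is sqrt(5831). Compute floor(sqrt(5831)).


76^2 = 5776 <= 5831 < 5929 = 77^2, so 76 <= sqrt(5831) < 77.
floor(sqrt(5831)) = 76.

76


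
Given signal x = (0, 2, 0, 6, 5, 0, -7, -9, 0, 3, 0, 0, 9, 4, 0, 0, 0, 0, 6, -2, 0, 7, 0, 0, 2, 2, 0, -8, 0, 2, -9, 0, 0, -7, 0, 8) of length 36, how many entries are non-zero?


Non-zero positions: [1, 3, 4, 6, 7, 9, 12, 13, 18, 19, 21, 24, 25, 27, 29, 30, 33, 35].
Sparsity = 18.

18


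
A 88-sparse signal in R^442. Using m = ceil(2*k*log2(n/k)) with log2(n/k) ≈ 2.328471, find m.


log2(n/k) = log2(442/88) ≈ 2.328471.
2*k*log2(n/k) ≈ 2*88*2.328471 = 409.810896.
m = ceil(409.810896) = 410.

410


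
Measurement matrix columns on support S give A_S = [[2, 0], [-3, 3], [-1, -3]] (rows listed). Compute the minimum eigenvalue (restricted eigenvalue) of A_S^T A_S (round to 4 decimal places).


A_S^T A_S = [[14, -6], [-6, 18]].
trace = 32.
det = 216.
disc = trace^2 - 4*det = 1024 - 4*216 = 160.
sqrt(160) ≈ 12.649111.
lam_min = (32 - sqrt(160))/2 ≈ (32 - 12.649111)/2 = 9.6754445 ≈ 9.6754.

9.6754


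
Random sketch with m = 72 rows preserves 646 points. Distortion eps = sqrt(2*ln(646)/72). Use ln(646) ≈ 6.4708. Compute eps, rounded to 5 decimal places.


ln(646) ≈ 6.4708.
2*ln(N)/m ≈ 2*6.4708/72 ≈ 0.17974444.
eps = sqrt(0.17974444) ≈ 0.4239628 ≈ 0.42396.

0.42396
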